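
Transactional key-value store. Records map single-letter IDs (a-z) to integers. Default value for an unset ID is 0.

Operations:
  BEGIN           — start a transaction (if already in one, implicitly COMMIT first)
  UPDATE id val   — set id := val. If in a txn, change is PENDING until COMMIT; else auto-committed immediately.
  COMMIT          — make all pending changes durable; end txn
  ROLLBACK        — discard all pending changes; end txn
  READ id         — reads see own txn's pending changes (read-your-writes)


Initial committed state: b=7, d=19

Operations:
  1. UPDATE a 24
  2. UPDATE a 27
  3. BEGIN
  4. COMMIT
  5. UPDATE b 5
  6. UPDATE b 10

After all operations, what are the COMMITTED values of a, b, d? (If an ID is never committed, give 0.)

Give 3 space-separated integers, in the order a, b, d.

Answer: 27 10 19

Derivation:
Initial committed: {b=7, d=19}
Op 1: UPDATE a=24 (auto-commit; committed a=24)
Op 2: UPDATE a=27 (auto-commit; committed a=27)
Op 3: BEGIN: in_txn=True, pending={}
Op 4: COMMIT: merged [] into committed; committed now {a=27, b=7, d=19}
Op 5: UPDATE b=5 (auto-commit; committed b=5)
Op 6: UPDATE b=10 (auto-commit; committed b=10)
Final committed: {a=27, b=10, d=19}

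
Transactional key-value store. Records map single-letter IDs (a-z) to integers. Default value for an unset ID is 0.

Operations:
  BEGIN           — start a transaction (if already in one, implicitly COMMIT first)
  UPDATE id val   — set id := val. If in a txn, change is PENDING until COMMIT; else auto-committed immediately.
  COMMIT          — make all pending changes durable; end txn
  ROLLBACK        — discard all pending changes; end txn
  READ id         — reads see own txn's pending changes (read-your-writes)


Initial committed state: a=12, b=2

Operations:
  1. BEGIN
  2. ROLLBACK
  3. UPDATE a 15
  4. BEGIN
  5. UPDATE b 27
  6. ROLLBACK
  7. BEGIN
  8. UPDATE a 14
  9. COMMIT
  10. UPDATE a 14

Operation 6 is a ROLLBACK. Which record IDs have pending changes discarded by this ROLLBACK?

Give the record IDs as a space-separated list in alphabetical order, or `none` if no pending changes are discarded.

Initial committed: {a=12, b=2}
Op 1: BEGIN: in_txn=True, pending={}
Op 2: ROLLBACK: discarded pending []; in_txn=False
Op 3: UPDATE a=15 (auto-commit; committed a=15)
Op 4: BEGIN: in_txn=True, pending={}
Op 5: UPDATE b=27 (pending; pending now {b=27})
Op 6: ROLLBACK: discarded pending ['b']; in_txn=False
Op 7: BEGIN: in_txn=True, pending={}
Op 8: UPDATE a=14 (pending; pending now {a=14})
Op 9: COMMIT: merged ['a'] into committed; committed now {a=14, b=2}
Op 10: UPDATE a=14 (auto-commit; committed a=14)
ROLLBACK at op 6 discards: ['b']

Answer: b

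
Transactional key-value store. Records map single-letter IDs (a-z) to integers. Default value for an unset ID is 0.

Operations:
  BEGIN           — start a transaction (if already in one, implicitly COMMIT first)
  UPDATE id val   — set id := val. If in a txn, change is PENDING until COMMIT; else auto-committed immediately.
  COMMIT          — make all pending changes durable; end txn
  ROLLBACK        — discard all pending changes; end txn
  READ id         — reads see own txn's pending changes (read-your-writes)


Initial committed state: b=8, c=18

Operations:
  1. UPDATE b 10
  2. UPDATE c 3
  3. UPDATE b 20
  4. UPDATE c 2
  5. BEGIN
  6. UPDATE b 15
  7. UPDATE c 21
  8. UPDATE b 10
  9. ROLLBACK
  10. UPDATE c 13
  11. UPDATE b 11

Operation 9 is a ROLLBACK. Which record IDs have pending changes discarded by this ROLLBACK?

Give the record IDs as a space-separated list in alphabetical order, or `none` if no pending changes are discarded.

Answer: b c

Derivation:
Initial committed: {b=8, c=18}
Op 1: UPDATE b=10 (auto-commit; committed b=10)
Op 2: UPDATE c=3 (auto-commit; committed c=3)
Op 3: UPDATE b=20 (auto-commit; committed b=20)
Op 4: UPDATE c=2 (auto-commit; committed c=2)
Op 5: BEGIN: in_txn=True, pending={}
Op 6: UPDATE b=15 (pending; pending now {b=15})
Op 7: UPDATE c=21 (pending; pending now {b=15, c=21})
Op 8: UPDATE b=10 (pending; pending now {b=10, c=21})
Op 9: ROLLBACK: discarded pending ['b', 'c']; in_txn=False
Op 10: UPDATE c=13 (auto-commit; committed c=13)
Op 11: UPDATE b=11 (auto-commit; committed b=11)
ROLLBACK at op 9 discards: ['b', 'c']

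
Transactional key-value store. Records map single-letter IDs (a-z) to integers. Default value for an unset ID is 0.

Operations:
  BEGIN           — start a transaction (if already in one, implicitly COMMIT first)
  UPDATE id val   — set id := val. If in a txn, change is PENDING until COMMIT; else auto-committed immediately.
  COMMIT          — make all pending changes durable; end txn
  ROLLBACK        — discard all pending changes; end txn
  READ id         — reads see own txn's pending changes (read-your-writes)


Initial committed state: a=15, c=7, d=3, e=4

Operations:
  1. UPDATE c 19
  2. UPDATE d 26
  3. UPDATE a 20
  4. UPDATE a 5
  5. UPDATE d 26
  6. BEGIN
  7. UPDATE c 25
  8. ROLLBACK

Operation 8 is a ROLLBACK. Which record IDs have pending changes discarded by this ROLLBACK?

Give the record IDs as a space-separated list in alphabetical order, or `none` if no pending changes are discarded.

Initial committed: {a=15, c=7, d=3, e=4}
Op 1: UPDATE c=19 (auto-commit; committed c=19)
Op 2: UPDATE d=26 (auto-commit; committed d=26)
Op 3: UPDATE a=20 (auto-commit; committed a=20)
Op 4: UPDATE a=5 (auto-commit; committed a=5)
Op 5: UPDATE d=26 (auto-commit; committed d=26)
Op 6: BEGIN: in_txn=True, pending={}
Op 7: UPDATE c=25 (pending; pending now {c=25})
Op 8: ROLLBACK: discarded pending ['c']; in_txn=False
ROLLBACK at op 8 discards: ['c']

Answer: c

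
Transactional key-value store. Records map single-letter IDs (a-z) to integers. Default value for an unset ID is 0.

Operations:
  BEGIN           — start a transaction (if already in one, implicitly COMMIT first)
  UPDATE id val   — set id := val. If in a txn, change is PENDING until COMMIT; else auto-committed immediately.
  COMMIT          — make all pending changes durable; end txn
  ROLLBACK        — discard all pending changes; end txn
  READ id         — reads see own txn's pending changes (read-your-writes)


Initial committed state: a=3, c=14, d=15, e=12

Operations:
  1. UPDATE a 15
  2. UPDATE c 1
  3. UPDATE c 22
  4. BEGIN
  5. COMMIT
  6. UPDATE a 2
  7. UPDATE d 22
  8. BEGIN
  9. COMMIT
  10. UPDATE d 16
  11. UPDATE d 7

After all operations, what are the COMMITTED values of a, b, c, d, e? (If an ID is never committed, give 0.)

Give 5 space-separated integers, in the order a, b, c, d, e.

Initial committed: {a=3, c=14, d=15, e=12}
Op 1: UPDATE a=15 (auto-commit; committed a=15)
Op 2: UPDATE c=1 (auto-commit; committed c=1)
Op 3: UPDATE c=22 (auto-commit; committed c=22)
Op 4: BEGIN: in_txn=True, pending={}
Op 5: COMMIT: merged [] into committed; committed now {a=15, c=22, d=15, e=12}
Op 6: UPDATE a=2 (auto-commit; committed a=2)
Op 7: UPDATE d=22 (auto-commit; committed d=22)
Op 8: BEGIN: in_txn=True, pending={}
Op 9: COMMIT: merged [] into committed; committed now {a=2, c=22, d=22, e=12}
Op 10: UPDATE d=16 (auto-commit; committed d=16)
Op 11: UPDATE d=7 (auto-commit; committed d=7)
Final committed: {a=2, c=22, d=7, e=12}

Answer: 2 0 22 7 12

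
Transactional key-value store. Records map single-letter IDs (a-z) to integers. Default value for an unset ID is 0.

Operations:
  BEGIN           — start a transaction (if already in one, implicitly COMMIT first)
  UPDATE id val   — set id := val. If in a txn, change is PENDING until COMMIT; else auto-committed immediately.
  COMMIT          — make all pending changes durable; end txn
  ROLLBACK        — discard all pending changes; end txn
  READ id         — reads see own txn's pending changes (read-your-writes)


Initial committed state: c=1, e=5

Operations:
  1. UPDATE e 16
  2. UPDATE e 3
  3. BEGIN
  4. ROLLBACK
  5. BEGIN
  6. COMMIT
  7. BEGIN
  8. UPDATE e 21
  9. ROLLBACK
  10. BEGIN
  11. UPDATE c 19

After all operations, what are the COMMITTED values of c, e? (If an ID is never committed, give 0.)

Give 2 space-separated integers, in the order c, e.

Initial committed: {c=1, e=5}
Op 1: UPDATE e=16 (auto-commit; committed e=16)
Op 2: UPDATE e=3 (auto-commit; committed e=3)
Op 3: BEGIN: in_txn=True, pending={}
Op 4: ROLLBACK: discarded pending []; in_txn=False
Op 5: BEGIN: in_txn=True, pending={}
Op 6: COMMIT: merged [] into committed; committed now {c=1, e=3}
Op 7: BEGIN: in_txn=True, pending={}
Op 8: UPDATE e=21 (pending; pending now {e=21})
Op 9: ROLLBACK: discarded pending ['e']; in_txn=False
Op 10: BEGIN: in_txn=True, pending={}
Op 11: UPDATE c=19 (pending; pending now {c=19})
Final committed: {c=1, e=3}

Answer: 1 3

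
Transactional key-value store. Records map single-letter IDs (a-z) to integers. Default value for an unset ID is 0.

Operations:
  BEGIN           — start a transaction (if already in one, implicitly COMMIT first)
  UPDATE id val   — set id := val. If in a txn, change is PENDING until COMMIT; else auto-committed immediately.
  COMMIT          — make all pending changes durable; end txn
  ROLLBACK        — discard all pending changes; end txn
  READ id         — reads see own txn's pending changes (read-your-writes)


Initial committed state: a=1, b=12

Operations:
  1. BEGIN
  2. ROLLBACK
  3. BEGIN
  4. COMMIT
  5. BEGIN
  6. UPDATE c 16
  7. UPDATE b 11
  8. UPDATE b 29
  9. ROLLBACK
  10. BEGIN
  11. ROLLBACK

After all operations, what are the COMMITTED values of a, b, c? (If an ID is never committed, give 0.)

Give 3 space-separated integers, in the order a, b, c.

Initial committed: {a=1, b=12}
Op 1: BEGIN: in_txn=True, pending={}
Op 2: ROLLBACK: discarded pending []; in_txn=False
Op 3: BEGIN: in_txn=True, pending={}
Op 4: COMMIT: merged [] into committed; committed now {a=1, b=12}
Op 5: BEGIN: in_txn=True, pending={}
Op 6: UPDATE c=16 (pending; pending now {c=16})
Op 7: UPDATE b=11 (pending; pending now {b=11, c=16})
Op 8: UPDATE b=29 (pending; pending now {b=29, c=16})
Op 9: ROLLBACK: discarded pending ['b', 'c']; in_txn=False
Op 10: BEGIN: in_txn=True, pending={}
Op 11: ROLLBACK: discarded pending []; in_txn=False
Final committed: {a=1, b=12}

Answer: 1 12 0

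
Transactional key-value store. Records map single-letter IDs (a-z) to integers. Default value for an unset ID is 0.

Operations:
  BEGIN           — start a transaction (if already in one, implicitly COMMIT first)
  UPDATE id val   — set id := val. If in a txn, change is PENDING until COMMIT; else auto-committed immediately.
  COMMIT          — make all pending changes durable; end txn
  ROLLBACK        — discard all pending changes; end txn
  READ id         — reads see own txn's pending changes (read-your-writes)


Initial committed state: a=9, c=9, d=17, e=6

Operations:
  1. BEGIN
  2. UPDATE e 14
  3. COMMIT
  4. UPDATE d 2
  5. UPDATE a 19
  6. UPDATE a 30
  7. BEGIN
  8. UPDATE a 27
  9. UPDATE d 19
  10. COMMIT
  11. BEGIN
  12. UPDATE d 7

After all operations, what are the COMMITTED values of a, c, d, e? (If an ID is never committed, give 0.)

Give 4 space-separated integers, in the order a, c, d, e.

Initial committed: {a=9, c=9, d=17, e=6}
Op 1: BEGIN: in_txn=True, pending={}
Op 2: UPDATE e=14 (pending; pending now {e=14})
Op 3: COMMIT: merged ['e'] into committed; committed now {a=9, c=9, d=17, e=14}
Op 4: UPDATE d=2 (auto-commit; committed d=2)
Op 5: UPDATE a=19 (auto-commit; committed a=19)
Op 6: UPDATE a=30 (auto-commit; committed a=30)
Op 7: BEGIN: in_txn=True, pending={}
Op 8: UPDATE a=27 (pending; pending now {a=27})
Op 9: UPDATE d=19 (pending; pending now {a=27, d=19})
Op 10: COMMIT: merged ['a', 'd'] into committed; committed now {a=27, c=9, d=19, e=14}
Op 11: BEGIN: in_txn=True, pending={}
Op 12: UPDATE d=7 (pending; pending now {d=7})
Final committed: {a=27, c=9, d=19, e=14}

Answer: 27 9 19 14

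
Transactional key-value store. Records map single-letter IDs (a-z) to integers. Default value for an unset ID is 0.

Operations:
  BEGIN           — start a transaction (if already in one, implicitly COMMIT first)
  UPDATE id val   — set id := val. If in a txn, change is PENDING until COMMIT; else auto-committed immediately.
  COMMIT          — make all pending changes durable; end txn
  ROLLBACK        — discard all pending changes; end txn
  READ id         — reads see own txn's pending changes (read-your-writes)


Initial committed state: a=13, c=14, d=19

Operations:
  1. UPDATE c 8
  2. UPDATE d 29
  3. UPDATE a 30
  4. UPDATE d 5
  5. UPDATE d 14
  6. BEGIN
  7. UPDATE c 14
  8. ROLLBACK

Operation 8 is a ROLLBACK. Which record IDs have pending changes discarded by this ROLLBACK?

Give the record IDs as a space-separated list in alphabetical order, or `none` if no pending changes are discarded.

Answer: c

Derivation:
Initial committed: {a=13, c=14, d=19}
Op 1: UPDATE c=8 (auto-commit; committed c=8)
Op 2: UPDATE d=29 (auto-commit; committed d=29)
Op 3: UPDATE a=30 (auto-commit; committed a=30)
Op 4: UPDATE d=5 (auto-commit; committed d=5)
Op 5: UPDATE d=14 (auto-commit; committed d=14)
Op 6: BEGIN: in_txn=True, pending={}
Op 7: UPDATE c=14 (pending; pending now {c=14})
Op 8: ROLLBACK: discarded pending ['c']; in_txn=False
ROLLBACK at op 8 discards: ['c']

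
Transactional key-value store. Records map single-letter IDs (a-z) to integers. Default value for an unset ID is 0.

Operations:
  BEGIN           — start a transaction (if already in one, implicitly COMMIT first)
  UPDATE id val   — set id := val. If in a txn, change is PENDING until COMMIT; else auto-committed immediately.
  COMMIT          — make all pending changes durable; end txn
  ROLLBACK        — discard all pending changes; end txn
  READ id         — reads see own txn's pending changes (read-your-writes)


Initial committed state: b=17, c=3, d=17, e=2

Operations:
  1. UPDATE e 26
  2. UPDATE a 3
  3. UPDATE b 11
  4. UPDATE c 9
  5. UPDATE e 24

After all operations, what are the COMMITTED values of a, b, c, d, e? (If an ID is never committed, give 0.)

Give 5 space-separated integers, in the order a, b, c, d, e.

Initial committed: {b=17, c=3, d=17, e=2}
Op 1: UPDATE e=26 (auto-commit; committed e=26)
Op 2: UPDATE a=3 (auto-commit; committed a=3)
Op 3: UPDATE b=11 (auto-commit; committed b=11)
Op 4: UPDATE c=9 (auto-commit; committed c=9)
Op 5: UPDATE e=24 (auto-commit; committed e=24)
Final committed: {a=3, b=11, c=9, d=17, e=24}

Answer: 3 11 9 17 24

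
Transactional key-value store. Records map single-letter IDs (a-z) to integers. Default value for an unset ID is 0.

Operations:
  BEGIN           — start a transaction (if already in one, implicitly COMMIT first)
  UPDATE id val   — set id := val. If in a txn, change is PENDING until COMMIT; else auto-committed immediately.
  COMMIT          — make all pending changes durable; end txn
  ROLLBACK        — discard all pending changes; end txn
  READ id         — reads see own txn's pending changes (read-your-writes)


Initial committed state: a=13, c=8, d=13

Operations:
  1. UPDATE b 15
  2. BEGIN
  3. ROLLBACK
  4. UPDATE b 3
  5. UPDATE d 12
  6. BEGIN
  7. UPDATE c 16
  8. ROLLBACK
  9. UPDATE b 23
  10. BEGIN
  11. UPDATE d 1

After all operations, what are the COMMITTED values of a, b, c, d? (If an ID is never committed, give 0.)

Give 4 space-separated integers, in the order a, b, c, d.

Answer: 13 23 8 12

Derivation:
Initial committed: {a=13, c=8, d=13}
Op 1: UPDATE b=15 (auto-commit; committed b=15)
Op 2: BEGIN: in_txn=True, pending={}
Op 3: ROLLBACK: discarded pending []; in_txn=False
Op 4: UPDATE b=3 (auto-commit; committed b=3)
Op 5: UPDATE d=12 (auto-commit; committed d=12)
Op 6: BEGIN: in_txn=True, pending={}
Op 7: UPDATE c=16 (pending; pending now {c=16})
Op 8: ROLLBACK: discarded pending ['c']; in_txn=False
Op 9: UPDATE b=23 (auto-commit; committed b=23)
Op 10: BEGIN: in_txn=True, pending={}
Op 11: UPDATE d=1 (pending; pending now {d=1})
Final committed: {a=13, b=23, c=8, d=12}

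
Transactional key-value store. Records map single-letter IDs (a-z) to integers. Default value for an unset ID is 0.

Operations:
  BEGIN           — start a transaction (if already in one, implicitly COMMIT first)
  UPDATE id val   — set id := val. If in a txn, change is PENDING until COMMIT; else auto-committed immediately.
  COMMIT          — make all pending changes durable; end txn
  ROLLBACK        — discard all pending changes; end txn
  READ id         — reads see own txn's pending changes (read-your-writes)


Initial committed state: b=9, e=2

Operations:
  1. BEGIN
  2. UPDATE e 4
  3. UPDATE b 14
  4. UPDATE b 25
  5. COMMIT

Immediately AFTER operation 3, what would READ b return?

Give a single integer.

Answer: 14

Derivation:
Initial committed: {b=9, e=2}
Op 1: BEGIN: in_txn=True, pending={}
Op 2: UPDATE e=4 (pending; pending now {e=4})
Op 3: UPDATE b=14 (pending; pending now {b=14, e=4})
After op 3: visible(b) = 14 (pending={b=14, e=4}, committed={b=9, e=2})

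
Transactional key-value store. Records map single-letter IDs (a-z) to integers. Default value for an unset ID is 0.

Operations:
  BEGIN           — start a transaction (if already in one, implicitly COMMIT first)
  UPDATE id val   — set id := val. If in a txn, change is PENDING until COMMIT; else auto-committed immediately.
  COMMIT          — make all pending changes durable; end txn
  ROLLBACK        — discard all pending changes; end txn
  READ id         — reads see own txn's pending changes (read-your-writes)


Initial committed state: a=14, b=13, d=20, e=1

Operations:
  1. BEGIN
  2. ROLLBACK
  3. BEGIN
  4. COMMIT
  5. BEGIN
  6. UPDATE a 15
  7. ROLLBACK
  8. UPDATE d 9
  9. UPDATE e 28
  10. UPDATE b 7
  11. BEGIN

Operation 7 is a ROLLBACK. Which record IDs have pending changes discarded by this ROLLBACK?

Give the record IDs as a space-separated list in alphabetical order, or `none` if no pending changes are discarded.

Initial committed: {a=14, b=13, d=20, e=1}
Op 1: BEGIN: in_txn=True, pending={}
Op 2: ROLLBACK: discarded pending []; in_txn=False
Op 3: BEGIN: in_txn=True, pending={}
Op 4: COMMIT: merged [] into committed; committed now {a=14, b=13, d=20, e=1}
Op 5: BEGIN: in_txn=True, pending={}
Op 6: UPDATE a=15 (pending; pending now {a=15})
Op 7: ROLLBACK: discarded pending ['a']; in_txn=False
Op 8: UPDATE d=9 (auto-commit; committed d=9)
Op 9: UPDATE e=28 (auto-commit; committed e=28)
Op 10: UPDATE b=7 (auto-commit; committed b=7)
Op 11: BEGIN: in_txn=True, pending={}
ROLLBACK at op 7 discards: ['a']

Answer: a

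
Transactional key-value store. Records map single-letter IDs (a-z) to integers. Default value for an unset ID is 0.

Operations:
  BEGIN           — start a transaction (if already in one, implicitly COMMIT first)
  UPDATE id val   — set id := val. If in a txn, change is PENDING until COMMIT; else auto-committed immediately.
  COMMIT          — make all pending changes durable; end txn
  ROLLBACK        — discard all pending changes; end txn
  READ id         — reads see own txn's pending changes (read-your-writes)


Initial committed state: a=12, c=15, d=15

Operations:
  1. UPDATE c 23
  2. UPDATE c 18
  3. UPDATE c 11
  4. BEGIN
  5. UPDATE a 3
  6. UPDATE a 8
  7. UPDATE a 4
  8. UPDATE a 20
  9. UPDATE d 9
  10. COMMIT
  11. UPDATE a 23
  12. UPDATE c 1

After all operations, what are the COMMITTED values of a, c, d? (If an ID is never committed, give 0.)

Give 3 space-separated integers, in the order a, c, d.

Initial committed: {a=12, c=15, d=15}
Op 1: UPDATE c=23 (auto-commit; committed c=23)
Op 2: UPDATE c=18 (auto-commit; committed c=18)
Op 3: UPDATE c=11 (auto-commit; committed c=11)
Op 4: BEGIN: in_txn=True, pending={}
Op 5: UPDATE a=3 (pending; pending now {a=3})
Op 6: UPDATE a=8 (pending; pending now {a=8})
Op 7: UPDATE a=4 (pending; pending now {a=4})
Op 8: UPDATE a=20 (pending; pending now {a=20})
Op 9: UPDATE d=9 (pending; pending now {a=20, d=9})
Op 10: COMMIT: merged ['a', 'd'] into committed; committed now {a=20, c=11, d=9}
Op 11: UPDATE a=23 (auto-commit; committed a=23)
Op 12: UPDATE c=1 (auto-commit; committed c=1)
Final committed: {a=23, c=1, d=9}

Answer: 23 1 9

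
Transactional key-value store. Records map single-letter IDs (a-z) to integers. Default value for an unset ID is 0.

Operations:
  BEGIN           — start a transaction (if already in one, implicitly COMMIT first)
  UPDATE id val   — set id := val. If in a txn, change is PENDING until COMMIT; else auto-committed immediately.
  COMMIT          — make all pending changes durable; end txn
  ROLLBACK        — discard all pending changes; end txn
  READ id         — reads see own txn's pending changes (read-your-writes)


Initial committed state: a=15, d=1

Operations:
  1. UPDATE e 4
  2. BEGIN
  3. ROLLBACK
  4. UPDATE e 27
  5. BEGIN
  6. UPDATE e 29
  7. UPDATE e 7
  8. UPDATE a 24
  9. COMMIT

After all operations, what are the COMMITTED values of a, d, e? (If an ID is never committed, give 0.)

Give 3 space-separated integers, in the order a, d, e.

Initial committed: {a=15, d=1}
Op 1: UPDATE e=4 (auto-commit; committed e=4)
Op 2: BEGIN: in_txn=True, pending={}
Op 3: ROLLBACK: discarded pending []; in_txn=False
Op 4: UPDATE e=27 (auto-commit; committed e=27)
Op 5: BEGIN: in_txn=True, pending={}
Op 6: UPDATE e=29 (pending; pending now {e=29})
Op 7: UPDATE e=7 (pending; pending now {e=7})
Op 8: UPDATE a=24 (pending; pending now {a=24, e=7})
Op 9: COMMIT: merged ['a', 'e'] into committed; committed now {a=24, d=1, e=7}
Final committed: {a=24, d=1, e=7}

Answer: 24 1 7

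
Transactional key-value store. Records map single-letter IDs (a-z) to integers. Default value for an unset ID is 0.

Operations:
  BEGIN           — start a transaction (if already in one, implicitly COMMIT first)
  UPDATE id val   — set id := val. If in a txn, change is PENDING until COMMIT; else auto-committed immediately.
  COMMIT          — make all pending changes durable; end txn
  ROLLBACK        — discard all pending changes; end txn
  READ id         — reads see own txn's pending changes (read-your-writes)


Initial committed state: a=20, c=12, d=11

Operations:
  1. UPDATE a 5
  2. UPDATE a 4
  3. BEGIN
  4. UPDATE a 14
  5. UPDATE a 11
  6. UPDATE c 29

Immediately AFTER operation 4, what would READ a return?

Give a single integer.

Initial committed: {a=20, c=12, d=11}
Op 1: UPDATE a=5 (auto-commit; committed a=5)
Op 2: UPDATE a=4 (auto-commit; committed a=4)
Op 3: BEGIN: in_txn=True, pending={}
Op 4: UPDATE a=14 (pending; pending now {a=14})
After op 4: visible(a) = 14 (pending={a=14}, committed={a=4, c=12, d=11})

Answer: 14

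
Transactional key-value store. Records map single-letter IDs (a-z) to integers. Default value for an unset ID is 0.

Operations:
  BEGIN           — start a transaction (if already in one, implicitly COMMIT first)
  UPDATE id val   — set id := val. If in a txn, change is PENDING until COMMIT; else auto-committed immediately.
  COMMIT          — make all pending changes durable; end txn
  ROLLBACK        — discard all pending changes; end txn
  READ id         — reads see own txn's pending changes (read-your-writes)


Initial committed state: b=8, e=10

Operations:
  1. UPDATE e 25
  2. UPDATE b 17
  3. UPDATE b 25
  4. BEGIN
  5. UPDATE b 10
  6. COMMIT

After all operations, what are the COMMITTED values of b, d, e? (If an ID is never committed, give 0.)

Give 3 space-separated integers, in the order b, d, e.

Initial committed: {b=8, e=10}
Op 1: UPDATE e=25 (auto-commit; committed e=25)
Op 2: UPDATE b=17 (auto-commit; committed b=17)
Op 3: UPDATE b=25 (auto-commit; committed b=25)
Op 4: BEGIN: in_txn=True, pending={}
Op 5: UPDATE b=10 (pending; pending now {b=10})
Op 6: COMMIT: merged ['b'] into committed; committed now {b=10, e=25}
Final committed: {b=10, e=25}

Answer: 10 0 25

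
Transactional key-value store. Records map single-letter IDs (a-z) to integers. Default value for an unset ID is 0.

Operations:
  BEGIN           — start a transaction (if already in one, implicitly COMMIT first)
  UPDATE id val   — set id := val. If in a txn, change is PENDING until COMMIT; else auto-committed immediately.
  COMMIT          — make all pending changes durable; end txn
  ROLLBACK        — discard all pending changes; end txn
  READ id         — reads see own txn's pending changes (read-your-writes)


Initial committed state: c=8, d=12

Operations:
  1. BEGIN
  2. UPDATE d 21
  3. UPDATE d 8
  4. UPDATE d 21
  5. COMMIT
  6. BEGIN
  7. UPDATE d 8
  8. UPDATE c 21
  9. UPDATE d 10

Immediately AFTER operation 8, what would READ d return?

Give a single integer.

Answer: 8

Derivation:
Initial committed: {c=8, d=12}
Op 1: BEGIN: in_txn=True, pending={}
Op 2: UPDATE d=21 (pending; pending now {d=21})
Op 3: UPDATE d=8 (pending; pending now {d=8})
Op 4: UPDATE d=21 (pending; pending now {d=21})
Op 5: COMMIT: merged ['d'] into committed; committed now {c=8, d=21}
Op 6: BEGIN: in_txn=True, pending={}
Op 7: UPDATE d=8 (pending; pending now {d=8})
Op 8: UPDATE c=21 (pending; pending now {c=21, d=8})
After op 8: visible(d) = 8 (pending={c=21, d=8}, committed={c=8, d=21})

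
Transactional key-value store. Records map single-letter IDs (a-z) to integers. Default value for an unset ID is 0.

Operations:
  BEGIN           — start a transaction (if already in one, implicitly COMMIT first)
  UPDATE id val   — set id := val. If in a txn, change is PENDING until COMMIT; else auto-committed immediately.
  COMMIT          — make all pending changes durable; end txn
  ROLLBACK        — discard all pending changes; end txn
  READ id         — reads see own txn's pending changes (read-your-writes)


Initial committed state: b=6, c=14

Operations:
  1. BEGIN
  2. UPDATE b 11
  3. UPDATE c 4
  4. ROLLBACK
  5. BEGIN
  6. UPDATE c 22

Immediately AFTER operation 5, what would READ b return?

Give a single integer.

Answer: 6

Derivation:
Initial committed: {b=6, c=14}
Op 1: BEGIN: in_txn=True, pending={}
Op 2: UPDATE b=11 (pending; pending now {b=11})
Op 3: UPDATE c=4 (pending; pending now {b=11, c=4})
Op 4: ROLLBACK: discarded pending ['b', 'c']; in_txn=False
Op 5: BEGIN: in_txn=True, pending={}
After op 5: visible(b) = 6 (pending={}, committed={b=6, c=14})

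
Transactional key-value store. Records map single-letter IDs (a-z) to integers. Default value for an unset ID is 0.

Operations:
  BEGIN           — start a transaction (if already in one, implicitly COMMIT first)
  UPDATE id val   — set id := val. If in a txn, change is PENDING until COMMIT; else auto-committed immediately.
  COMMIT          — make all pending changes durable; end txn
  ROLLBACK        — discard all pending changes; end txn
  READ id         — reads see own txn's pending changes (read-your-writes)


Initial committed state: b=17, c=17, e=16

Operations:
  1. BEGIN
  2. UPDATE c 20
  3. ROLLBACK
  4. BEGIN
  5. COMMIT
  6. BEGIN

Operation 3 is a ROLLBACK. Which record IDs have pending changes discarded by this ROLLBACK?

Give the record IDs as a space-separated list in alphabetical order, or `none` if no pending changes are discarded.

Initial committed: {b=17, c=17, e=16}
Op 1: BEGIN: in_txn=True, pending={}
Op 2: UPDATE c=20 (pending; pending now {c=20})
Op 3: ROLLBACK: discarded pending ['c']; in_txn=False
Op 4: BEGIN: in_txn=True, pending={}
Op 5: COMMIT: merged [] into committed; committed now {b=17, c=17, e=16}
Op 6: BEGIN: in_txn=True, pending={}
ROLLBACK at op 3 discards: ['c']

Answer: c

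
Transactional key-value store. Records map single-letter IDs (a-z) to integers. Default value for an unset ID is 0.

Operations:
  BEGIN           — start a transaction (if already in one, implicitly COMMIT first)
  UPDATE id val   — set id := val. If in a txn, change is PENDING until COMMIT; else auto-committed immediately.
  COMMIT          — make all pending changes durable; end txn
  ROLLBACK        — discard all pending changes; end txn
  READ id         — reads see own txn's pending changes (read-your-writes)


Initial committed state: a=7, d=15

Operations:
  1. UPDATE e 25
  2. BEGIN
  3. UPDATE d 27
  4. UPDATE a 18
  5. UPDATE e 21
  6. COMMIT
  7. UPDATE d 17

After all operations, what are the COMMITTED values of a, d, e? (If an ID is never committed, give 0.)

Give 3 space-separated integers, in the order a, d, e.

Initial committed: {a=7, d=15}
Op 1: UPDATE e=25 (auto-commit; committed e=25)
Op 2: BEGIN: in_txn=True, pending={}
Op 3: UPDATE d=27 (pending; pending now {d=27})
Op 4: UPDATE a=18 (pending; pending now {a=18, d=27})
Op 5: UPDATE e=21 (pending; pending now {a=18, d=27, e=21})
Op 6: COMMIT: merged ['a', 'd', 'e'] into committed; committed now {a=18, d=27, e=21}
Op 7: UPDATE d=17 (auto-commit; committed d=17)
Final committed: {a=18, d=17, e=21}

Answer: 18 17 21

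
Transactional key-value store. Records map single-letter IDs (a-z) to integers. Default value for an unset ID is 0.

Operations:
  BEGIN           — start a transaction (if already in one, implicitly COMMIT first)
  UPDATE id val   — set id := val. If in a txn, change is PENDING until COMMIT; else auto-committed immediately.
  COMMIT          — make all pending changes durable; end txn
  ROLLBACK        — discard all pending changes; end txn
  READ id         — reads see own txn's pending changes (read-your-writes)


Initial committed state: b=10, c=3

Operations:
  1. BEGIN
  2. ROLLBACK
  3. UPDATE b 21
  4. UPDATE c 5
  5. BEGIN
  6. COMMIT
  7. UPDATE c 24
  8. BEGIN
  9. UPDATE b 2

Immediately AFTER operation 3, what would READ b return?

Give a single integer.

Answer: 21

Derivation:
Initial committed: {b=10, c=3}
Op 1: BEGIN: in_txn=True, pending={}
Op 2: ROLLBACK: discarded pending []; in_txn=False
Op 3: UPDATE b=21 (auto-commit; committed b=21)
After op 3: visible(b) = 21 (pending={}, committed={b=21, c=3})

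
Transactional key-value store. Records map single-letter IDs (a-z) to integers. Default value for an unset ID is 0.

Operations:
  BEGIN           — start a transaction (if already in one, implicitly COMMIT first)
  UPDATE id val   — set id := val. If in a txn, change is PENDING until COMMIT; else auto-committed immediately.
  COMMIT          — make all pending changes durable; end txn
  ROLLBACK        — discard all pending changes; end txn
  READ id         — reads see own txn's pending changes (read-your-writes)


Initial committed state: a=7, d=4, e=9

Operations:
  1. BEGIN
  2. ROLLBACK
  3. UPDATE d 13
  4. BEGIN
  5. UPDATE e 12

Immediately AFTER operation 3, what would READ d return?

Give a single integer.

Answer: 13

Derivation:
Initial committed: {a=7, d=4, e=9}
Op 1: BEGIN: in_txn=True, pending={}
Op 2: ROLLBACK: discarded pending []; in_txn=False
Op 3: UPDATE d=13 (auto-commit; committed d=13)
After op 3: visible(d) = 13 (pending={}, committed={a=7, d=13, e=9})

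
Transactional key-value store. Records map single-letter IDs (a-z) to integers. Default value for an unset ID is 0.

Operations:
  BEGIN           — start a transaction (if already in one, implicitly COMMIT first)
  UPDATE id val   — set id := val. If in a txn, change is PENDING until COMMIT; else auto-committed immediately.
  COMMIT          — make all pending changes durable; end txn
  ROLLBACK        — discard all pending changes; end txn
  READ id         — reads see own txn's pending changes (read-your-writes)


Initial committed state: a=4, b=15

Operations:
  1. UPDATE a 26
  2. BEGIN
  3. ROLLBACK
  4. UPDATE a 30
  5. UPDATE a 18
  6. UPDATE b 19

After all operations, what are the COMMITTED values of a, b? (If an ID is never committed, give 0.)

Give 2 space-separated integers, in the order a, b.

Answer: 18 19

Derivation:
Initial committed: {a=4, b=15}
Op 1: UPDATE a=26 (auto-commit; committed a=26)
Op 2: BEGIN: in_txn=True, pending={}
Op 3: ROLLBACK: discarded pending []; in_txn=False
Op 4: UPDATE a=30 (auto-commit; committed a=30)
Op 5: UPDATE a=18 (auto-commit; committed a=18)
Op 6: UPDATE b=19 (auto-commit; committed b=19)
Final committed: {a=18, b=19}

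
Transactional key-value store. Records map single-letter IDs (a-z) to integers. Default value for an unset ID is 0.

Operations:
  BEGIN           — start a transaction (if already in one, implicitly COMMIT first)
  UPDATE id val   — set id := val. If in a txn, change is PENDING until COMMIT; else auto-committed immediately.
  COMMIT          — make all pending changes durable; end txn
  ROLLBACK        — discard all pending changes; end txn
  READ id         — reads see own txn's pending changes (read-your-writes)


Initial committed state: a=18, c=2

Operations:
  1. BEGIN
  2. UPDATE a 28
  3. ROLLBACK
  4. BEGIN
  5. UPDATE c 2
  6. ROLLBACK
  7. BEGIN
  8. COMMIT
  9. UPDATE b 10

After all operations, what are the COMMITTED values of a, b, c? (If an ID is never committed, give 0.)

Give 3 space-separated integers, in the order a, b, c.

Initial committed: {a=18, c=2}
Op 1: BEGIN: in_txn=True, pending={}
Op 2: UPDATE a=28 (pending; pending now {a=28})
Op 3: ROLLBACK: discarded pending ['a']; in_txn=False
Op 4: BEGIN: in_txn=True, pending={}
Op 5: UPDATE c=2 (pending; pending now {c=2})
Op 6: ROLLBACK: discarded pending ['c']; in_txn=False
Op 7: BEGIN: in_txn=True, pending={}
Op 8: COMMIT: merged [] into committed; committed now {a=18, c=2}
Op 9: UPDATE b=10 (auto-commit; committed b=10)
Final committed: {a=18, b=10, c=2}

Answer: 18 10 2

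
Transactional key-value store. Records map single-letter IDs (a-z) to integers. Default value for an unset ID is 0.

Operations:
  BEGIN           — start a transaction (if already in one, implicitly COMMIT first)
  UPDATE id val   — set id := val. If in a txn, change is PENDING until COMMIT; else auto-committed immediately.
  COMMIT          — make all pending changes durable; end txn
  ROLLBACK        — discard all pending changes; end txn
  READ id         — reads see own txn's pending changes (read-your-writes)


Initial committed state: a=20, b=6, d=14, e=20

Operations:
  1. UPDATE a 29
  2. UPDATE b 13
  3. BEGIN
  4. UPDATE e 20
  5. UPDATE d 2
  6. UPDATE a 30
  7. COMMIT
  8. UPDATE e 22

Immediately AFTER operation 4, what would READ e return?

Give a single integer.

Initial committed: {a=20, b=6, d=14, e=20}
Op 1: UPDATE a=29 (auto-commit; committed a=29)
Op 2: UPDATE b=13 (auto-commit; committed b=13)
Op 3: BEGIN: in_txn=True, pending={}
Op 4: UPDATE e=20 (pending; pending now {e=20})
After op 4: visible(e) = 20 (pending={e=20}, committed={a=29, b=13, d=14, e=20})

Answer: 20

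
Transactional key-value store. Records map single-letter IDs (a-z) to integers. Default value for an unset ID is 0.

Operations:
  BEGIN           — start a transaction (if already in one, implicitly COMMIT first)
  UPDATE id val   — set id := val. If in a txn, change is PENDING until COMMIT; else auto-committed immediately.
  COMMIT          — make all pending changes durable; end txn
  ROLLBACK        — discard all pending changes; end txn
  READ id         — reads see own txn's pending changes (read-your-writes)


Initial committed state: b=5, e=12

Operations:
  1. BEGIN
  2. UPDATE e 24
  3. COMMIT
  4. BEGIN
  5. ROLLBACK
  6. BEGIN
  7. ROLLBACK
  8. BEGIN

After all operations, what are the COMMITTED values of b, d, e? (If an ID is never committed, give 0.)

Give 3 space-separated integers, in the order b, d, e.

Answer: 5 0 24

Derivation:
Initial committed: {b=5, e=12}
Op 1: BEGIN: in_txn=True, pending={}
Op 2: UPDATE e=24 (pending; pending now {e=24})
Op 3: COMMIT: merged ['e'] into committed; committed now {b=5, e=24}
Op 4: BEGIN: in_txn=True, pending={}
Op 5: ROLLBACK: discarded pending []; in_txn=False
Op 6: BEGIN: in_txn=True, pending={}
Op 7: ROLLBACK: discarded pending []; in_txn=False
Op 8: BEGIN: in_txn=True, pending={}
Final committed: {b=5, e=24}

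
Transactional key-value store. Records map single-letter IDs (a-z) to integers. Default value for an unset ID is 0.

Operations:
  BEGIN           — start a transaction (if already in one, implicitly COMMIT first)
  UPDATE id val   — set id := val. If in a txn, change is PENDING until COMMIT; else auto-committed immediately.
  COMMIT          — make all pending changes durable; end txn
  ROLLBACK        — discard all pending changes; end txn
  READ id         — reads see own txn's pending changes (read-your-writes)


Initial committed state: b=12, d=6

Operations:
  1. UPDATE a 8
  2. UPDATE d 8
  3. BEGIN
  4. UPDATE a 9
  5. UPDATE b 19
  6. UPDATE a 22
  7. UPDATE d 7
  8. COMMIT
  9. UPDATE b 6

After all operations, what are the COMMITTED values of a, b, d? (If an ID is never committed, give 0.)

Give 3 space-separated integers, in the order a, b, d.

Initial committed: {b=12, d=6}
Op 1: UPDATE a=8 (auto-commit; committed a=8)
Op 2: UPDATE d=8 (auto-commit; committed d=8)
Op 3: BEGIN: in_txn=True, pending={}
Op 4: UPDATE a=9 (pending; pending now {a=9})
Op 5: UPDATE b=19 (pending; pending now {a=9, b=19})
Op 6: UPDATE a=22 (pending; pending now {a=22, b=19})
Op 7: UPDATE d=7 (pending; pending now {a=22, b=19, d=7})
Op 8: COMMIT: merged ['a', 'b', 'd'] into committed; committed now {a=22, b=19, d=7}
Op 9: UPDATE b=6 (auto-commit; committed b=6)
Final committed: {a=22, b=6, d=7}

Answer: 22 6 7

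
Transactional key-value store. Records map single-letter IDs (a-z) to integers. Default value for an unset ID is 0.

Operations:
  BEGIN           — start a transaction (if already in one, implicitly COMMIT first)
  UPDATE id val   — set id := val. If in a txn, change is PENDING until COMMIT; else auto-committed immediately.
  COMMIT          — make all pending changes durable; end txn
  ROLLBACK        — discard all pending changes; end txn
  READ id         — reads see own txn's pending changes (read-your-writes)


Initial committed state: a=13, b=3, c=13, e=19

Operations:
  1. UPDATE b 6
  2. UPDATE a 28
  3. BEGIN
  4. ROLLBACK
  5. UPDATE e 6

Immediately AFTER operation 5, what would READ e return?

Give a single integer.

Initial committed: {a=13, b=3, c=13, e=19}
Op 1: UPDATE b=6 (auto-commit; committed b=6)
Op 2: UPDATE a=28 (auto-commit; committed a=28)
Op 3: BEGIN: in_txn=True, pending={}
Op 4: ROLLBACK: discarded pending []; in_txn=False
Op 5: UPDATE e=6 (auto-commit; committed e=6)
After op 5: visible(e) = 6 (pending={}, committed={a=28, b=6, c=13, e=6})

Answer: 6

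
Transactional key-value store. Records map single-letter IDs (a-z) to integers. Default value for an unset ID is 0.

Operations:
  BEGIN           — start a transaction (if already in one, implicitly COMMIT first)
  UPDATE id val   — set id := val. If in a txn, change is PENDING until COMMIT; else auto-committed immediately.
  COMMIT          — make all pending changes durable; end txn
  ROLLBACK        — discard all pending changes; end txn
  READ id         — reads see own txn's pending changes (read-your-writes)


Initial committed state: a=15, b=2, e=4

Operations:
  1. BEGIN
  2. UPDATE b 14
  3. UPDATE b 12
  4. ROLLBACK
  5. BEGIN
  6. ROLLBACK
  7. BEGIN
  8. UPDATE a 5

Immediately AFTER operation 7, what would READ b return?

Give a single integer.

Initial committed: {a=15, b=2, e=4}
Op 1: BEGIN: in_txn=True, pending={}
Op 2: UPDATE b=14 (pending; pending now {b=14})
Op 3: UPDATE b=12 (pending; pending now {b=12})
Op 4: ROLLBACK: discarded pending ['b']; in_txn=False
Op 5: BEGIN: in_txn=True, pending={}
Op 6: ROLLBACK: discarded pending []; in_txn=False
Op 7: BEGIN: in_txn=True, pending={}
After op 7: visible(b) = 2 (pending={}, committed={a=15, b=2, e=4})

Answer: 2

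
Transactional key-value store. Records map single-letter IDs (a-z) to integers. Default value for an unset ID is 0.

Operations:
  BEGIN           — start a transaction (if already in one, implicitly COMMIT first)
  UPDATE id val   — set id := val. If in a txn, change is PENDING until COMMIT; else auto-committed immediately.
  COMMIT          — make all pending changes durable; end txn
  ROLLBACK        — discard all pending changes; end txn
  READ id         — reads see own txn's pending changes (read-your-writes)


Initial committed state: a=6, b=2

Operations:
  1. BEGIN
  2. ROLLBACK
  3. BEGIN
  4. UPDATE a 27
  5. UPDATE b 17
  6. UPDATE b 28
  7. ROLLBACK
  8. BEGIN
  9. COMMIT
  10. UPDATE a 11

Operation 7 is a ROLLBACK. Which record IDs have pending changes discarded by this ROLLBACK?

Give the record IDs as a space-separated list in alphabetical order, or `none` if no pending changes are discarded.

Initial committed: {a=6, b=2}
Op 1: BEGIN: in_txn=True, pending={}
Op 2: ROLLBACK: discarded pending []; in_txn=False
Op 3: BEGIN: in_txn=True, pending={}
Op 4: UPDATE a=27 (pending; pending now {a=27})
Op 5: UPDATE b=17 (pending; pending now {a=27, b=17})
Op 6: UPDATE b=28 (pending; pending now {a=27, b=28})
Op 7: ROLLBACK: discarded pending ['a', 'b']; in_txn=False
Op 8: BEGIN: in_txn=True, pending={}
Op 9: COMMIT: merged [] into committed; committed now {a=6, b=2}
Op 10: UPDATE a=11 (auto-commit; committed a=11)
ROLLBACK at op 7 discards: ['a', 'b']

Answer: a b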